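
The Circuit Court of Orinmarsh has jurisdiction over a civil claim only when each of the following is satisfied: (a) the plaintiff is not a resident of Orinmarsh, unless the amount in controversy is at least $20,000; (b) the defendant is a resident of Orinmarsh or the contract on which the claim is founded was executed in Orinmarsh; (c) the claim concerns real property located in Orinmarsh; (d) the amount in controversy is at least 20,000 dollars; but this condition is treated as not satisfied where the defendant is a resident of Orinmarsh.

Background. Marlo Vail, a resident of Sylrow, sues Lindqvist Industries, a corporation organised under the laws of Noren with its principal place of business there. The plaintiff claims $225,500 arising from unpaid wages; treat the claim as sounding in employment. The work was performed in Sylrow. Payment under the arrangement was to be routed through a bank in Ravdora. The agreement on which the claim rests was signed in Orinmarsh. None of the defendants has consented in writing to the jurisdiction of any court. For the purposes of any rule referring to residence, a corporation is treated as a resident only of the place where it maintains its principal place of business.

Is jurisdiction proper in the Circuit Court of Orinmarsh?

No

The Circuit Court of Orinmarsh:
  (a) The plaintiff resides in Sylrow, which is not Orinmarsh. Satisfied.
  (b) The contract was executed in Orinmarsh, which satisfies one of the alternatives. Met.
  (c) The claim does not concern real property. Not satisfied.
  (d) The amount in controversy is USD 225,500, which meets the $20,000 floor. The exception is not triggered, since the defendant resides in Noren, not Orinmarsh. Satisfied.
  → Not every requirement is met — no jurisdiction.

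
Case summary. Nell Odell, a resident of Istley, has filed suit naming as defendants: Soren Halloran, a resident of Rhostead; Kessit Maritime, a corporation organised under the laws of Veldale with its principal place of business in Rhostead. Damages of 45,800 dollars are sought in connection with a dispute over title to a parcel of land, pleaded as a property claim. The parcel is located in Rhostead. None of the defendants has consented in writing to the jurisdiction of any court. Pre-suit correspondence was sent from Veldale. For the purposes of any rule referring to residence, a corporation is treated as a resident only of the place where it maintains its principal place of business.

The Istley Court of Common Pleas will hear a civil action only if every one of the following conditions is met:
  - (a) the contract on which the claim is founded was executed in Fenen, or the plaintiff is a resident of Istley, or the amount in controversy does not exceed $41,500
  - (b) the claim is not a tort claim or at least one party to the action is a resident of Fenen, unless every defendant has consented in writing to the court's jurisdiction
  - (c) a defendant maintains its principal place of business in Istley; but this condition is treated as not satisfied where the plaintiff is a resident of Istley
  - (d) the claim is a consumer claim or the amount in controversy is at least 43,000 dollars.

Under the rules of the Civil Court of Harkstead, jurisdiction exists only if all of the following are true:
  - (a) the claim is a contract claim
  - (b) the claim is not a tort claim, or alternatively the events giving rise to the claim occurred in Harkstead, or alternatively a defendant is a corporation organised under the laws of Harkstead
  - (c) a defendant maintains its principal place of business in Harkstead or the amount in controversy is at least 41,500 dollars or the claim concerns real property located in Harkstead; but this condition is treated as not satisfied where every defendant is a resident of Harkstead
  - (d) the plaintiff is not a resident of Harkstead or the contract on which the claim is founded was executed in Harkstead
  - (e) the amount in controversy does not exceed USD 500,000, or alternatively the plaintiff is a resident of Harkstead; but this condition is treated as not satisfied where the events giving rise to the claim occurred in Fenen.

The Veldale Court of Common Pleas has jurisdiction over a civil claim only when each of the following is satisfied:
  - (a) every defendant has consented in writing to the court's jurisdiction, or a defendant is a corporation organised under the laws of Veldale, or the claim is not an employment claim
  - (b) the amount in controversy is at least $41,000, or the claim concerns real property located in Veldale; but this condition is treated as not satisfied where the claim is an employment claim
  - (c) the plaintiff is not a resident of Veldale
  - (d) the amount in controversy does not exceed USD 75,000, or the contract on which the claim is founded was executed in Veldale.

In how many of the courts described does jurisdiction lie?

The Istley Court of Common Pleas:
  (a) The plaintiff resides in Istley, so this disjunct is met. Condition met.
  (b) The claim is a property claim, not a tort claim, so one alternative holds. Satisfied.
  (c) The corporate defendant(s) have their principal place of business in Rhostead, not Istley. Fails.
  (d) The amount in controversy is USD 45,800, which meets the USD 43,000 floor — that alternative is enough. Met.
  → The court lacks jurisdiction.
The Civil Court of Harkstead:
  (a) The claim is a property claim, not a contract claim. Condition not met.
  (b) The claim is a property claim, not a tort claim, so this disjunct is met. Condition met.
  (c) The amount in controversy is 45,800 dollars, which meets the USD 41,500 floor — that alternative is enough. And the carve-out is inapplicable — the defendants reside as follows — Soren Halloran in Rhostead, Kessit Maritime in Rhostead — not all in Harkstead. Met.
  (d) The plaintiff resides in Istley, which is not Harkstead, so one alternative holds. Condition met.
  (e) The amount in controversy is USD 45,800, within the $500,000 ceiling, so one alternative holds. The exception is not triggered, since the operative events occurred in Rhostead, not Fenen. Met.
  → Not every requirement is met — no jurisdiction.
The Veldale Court of Common Pleas:
  (a) Kessit Maritime is organised under the laws of Veldale — that alternative is enough. Satisfied.
  (b) The amount in controversy is USD 45,800, which meets the $41,000 floor, so one alternative holds. The exception is not triggered, since the claim is a property claim, not an employment claim. Satisfied.
  (c) The plaintiff resides in Istley, which is not Veldale. Satisfied.
  (d) The amount in controversy is USD 45,800, within the 75,000 dollars ceiling — that alternative is enough. Satisfied.
  → All conditions met; jurisdiction exists.
Courts with jurisdiction: the Veldale Court of Common Pleas — 1 in total.

1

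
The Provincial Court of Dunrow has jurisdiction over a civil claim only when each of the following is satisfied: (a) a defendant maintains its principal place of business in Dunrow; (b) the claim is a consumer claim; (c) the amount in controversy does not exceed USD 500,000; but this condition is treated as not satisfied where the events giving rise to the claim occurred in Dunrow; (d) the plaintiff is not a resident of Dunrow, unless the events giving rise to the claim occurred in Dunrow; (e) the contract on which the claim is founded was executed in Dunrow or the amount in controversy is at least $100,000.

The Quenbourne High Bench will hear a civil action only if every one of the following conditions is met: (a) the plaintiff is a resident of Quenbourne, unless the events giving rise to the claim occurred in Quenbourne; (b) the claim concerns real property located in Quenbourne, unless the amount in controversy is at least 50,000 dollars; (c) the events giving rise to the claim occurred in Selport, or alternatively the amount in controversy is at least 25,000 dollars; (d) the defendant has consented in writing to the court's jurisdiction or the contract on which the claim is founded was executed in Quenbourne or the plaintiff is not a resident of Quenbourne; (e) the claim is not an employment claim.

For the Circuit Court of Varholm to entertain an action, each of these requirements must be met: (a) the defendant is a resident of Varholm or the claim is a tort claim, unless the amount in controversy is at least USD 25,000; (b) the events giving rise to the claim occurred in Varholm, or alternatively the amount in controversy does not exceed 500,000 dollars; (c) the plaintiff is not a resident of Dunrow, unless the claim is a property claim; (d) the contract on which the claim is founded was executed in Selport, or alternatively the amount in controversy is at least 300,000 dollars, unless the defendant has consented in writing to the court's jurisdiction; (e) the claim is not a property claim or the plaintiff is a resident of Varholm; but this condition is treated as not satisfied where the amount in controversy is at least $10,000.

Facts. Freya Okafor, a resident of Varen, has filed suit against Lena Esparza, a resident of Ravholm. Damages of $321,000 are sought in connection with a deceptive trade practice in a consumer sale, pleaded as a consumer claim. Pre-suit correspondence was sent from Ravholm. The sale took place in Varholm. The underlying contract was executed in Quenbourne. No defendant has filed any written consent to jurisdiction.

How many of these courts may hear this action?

0

The Provincial Court of Dunrow:
  (a) No defendant is a corporation. Not met.
  (b) The claim is a consumer claim. Satisfied.
  (c) The amount in controversy is 321,000 dollars, within the 500,000 dollars ceiling. The exception is not triggered, since the operative events occurred in Varholm, not Dunrow. Satisfied.
  (d) The plaintiff resides in Varen, which is not Dunrow. Condition met.
  (e) The amount in controversy is 321,000 dollars, which meets the 100,000 dollars floor, so one alternative holds. Met.
  → At least one condition fails; no jurisdiction.
The Quenbourne High Bench:
  (a) The plaintiff resides in Varen, not Quenbourne. And the operative events occurred in Varholm, not Quenbourne, so the proviso does not save it. Not met.
  (b) The claim does not concern real property. The proviso rescues it, though: the amount in controversy is USD 321,000, which meets the $50,000 floor. Met.
  (c) The amount in controversy is $321,000, which meets the 25,000 dollars floor, so this disjunct is met. Condition met.
  (d) The contract was executed in Quenbourne, so this disjunct is met. Met.
  (e) The claim is a consumer claim, not an employment claim. Satisfied.
  → The court lacks jurisdiction.
The Circuit Court of Varholm:
  (a) The defendant resides in Ravholm, not Varholm; the claim is a consumer claim, not a tort claim — every alternative fails. However, the amount in controversy is 321,000 dollars, which meets the $25,000 floor, so the 'unless' proviso supplies this condition. Met.
  (b) The operative events occurred in Varholm, so one alternative holds. Condition met.
  (c) The plaintiff resides in Varen, which is not Dunrow. Condition met.
  (d) The amount in controversy is USD 321,000, which meets the $300,000 floor, which satisfies one of the alternatives. Condition met.
  (e) The claim is a consumer claim, not a property claim, which satisfies one of the alternatives. However, the amount in controversy is USD 321,000, which meets the $10,000 floor, which falls within the stated exception and so defeats the condition. Condition not met.
  → At least one condition fails; no jurisdiction.
No court satisfies all of its conditions.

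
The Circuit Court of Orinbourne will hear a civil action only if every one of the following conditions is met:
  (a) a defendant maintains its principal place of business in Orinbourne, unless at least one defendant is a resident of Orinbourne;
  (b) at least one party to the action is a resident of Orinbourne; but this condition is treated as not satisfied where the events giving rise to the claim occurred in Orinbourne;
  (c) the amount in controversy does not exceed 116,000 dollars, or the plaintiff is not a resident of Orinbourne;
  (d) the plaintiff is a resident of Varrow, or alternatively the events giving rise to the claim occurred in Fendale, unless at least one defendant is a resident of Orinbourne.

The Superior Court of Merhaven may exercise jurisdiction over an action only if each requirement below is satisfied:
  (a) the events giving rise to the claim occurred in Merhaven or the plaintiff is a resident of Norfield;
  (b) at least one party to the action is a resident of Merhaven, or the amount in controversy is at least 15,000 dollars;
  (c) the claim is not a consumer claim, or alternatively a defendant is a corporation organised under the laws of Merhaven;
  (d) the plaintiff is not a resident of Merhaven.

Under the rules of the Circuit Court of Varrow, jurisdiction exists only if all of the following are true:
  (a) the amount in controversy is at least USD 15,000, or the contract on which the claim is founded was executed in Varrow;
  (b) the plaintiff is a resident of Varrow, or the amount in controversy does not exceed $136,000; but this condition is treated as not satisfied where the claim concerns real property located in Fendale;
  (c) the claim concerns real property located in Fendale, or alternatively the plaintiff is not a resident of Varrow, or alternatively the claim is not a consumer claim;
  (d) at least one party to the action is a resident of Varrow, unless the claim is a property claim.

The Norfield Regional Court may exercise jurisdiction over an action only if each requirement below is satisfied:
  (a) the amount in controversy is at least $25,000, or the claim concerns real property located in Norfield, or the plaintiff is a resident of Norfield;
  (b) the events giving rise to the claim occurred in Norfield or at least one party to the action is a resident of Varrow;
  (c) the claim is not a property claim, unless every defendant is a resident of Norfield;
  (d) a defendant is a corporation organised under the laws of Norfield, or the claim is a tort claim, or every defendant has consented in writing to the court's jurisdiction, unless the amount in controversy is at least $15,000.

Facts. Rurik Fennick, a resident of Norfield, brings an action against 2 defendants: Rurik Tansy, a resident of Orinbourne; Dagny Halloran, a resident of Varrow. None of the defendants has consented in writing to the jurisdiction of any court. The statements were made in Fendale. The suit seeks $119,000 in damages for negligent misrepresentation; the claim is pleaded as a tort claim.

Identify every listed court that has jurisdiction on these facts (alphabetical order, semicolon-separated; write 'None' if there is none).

The Circuit Court of Orinbourne:
  (a) No defendant is a corporation. However, Rurik Tansy resides in Orinbourne, so the 'unless' proviso supplies this condition. Satisfied.
  (b) Rurik Tansy resides in Orinbourne. The carve-out does not apply: the operative events occurred in Fendale, not Orinbourne. Met.
  (c) The plaintiff resides in Norfield, which is not Orinbourne, which satisfies one of the alternatives. Condition met.
  (d) The operative events occurred in Fendale, so one alternative holds. Satisfied.
  → Jurisdiction lies.
The Superior Court of Merhaven:
  (a) The plaintiff resides in Norfield, which satisfies one of the alternatives. Condition met.
  (b) The amount in controversy is $119,000, which meets the 15,000 dollars floor — that alternative is enough. Condition met.
  (c) The claim is a tort claim, not a consumer claim, which satisfies one of the alternatives. Condition met.
  (d) The plaintiff resides in Norfield, which is not Merhaven. Condition met.
  → Every requirement is satisfied — jurisdiction.
The Circuit Court of Varrow:
  (a) The amount in controversy is $119,000, which meets the USD 15,000 floor, so one alternative holds. Condition met.
  (b) The amount in controversy is $119,000, within the 136,000 dollars ceiling, so one alternative holds. And the carve-out is inapplicable — the claim does not concern real property. Satisfied.
  (c) The plaintiff resides in Norfield, which is not Varrow, so this disjunct is met. Condition met.
  (d) Dagny Halloran resides in Varrow. Met.
  → All conditions met; jurisdiction exists.
The Norfield Regional Court:
  (a) The amount in controversy is 119,000 dollars, which meets the $25,000 floor, so one alternative holds. Condition met.
  (b) Dagny Halloran resides in Varrow — that alternative is enough. Condition met.
  (c) The claim is a tort claim, not a property claim. Satisfied.
  (d) The claim is a tort claim, so one alternative holds. Condition met.
  → The court has jurisdiction.

the Circuit Court of Orinbourne; the Circuit Court of Varrow; the Norfield Regional Court; the Superior Court of Merhaven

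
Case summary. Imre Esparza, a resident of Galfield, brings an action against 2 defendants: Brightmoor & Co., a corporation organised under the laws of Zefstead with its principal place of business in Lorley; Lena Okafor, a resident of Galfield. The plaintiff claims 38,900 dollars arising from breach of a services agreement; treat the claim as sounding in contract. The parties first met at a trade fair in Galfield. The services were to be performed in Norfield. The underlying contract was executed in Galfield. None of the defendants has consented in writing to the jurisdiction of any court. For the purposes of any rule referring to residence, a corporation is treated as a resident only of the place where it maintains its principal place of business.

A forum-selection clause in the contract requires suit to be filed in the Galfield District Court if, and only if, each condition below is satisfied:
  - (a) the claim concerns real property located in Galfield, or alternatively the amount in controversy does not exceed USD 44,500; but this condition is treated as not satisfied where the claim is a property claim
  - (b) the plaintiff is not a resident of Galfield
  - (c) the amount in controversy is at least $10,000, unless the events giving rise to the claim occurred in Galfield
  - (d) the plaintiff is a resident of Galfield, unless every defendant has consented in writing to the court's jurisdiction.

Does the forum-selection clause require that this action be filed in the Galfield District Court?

The Galfield District Court:
  (a) The amount in controversy is 38,900 dollars, within the $44,500 ceiling, so this disjunct is met. And the carve-out is inapplicable — the claim is a contract claim, not a property claim. Condition met.
  (b) The plaintiff resides in Galfield. Not satisfied.
  (c) The amount in controversy is 38,900 dollars, which meets the $10,000 floor. Satisfied.
  (d) The plaintiff resides in Galfield. Met.
  → The clause does not apply.

No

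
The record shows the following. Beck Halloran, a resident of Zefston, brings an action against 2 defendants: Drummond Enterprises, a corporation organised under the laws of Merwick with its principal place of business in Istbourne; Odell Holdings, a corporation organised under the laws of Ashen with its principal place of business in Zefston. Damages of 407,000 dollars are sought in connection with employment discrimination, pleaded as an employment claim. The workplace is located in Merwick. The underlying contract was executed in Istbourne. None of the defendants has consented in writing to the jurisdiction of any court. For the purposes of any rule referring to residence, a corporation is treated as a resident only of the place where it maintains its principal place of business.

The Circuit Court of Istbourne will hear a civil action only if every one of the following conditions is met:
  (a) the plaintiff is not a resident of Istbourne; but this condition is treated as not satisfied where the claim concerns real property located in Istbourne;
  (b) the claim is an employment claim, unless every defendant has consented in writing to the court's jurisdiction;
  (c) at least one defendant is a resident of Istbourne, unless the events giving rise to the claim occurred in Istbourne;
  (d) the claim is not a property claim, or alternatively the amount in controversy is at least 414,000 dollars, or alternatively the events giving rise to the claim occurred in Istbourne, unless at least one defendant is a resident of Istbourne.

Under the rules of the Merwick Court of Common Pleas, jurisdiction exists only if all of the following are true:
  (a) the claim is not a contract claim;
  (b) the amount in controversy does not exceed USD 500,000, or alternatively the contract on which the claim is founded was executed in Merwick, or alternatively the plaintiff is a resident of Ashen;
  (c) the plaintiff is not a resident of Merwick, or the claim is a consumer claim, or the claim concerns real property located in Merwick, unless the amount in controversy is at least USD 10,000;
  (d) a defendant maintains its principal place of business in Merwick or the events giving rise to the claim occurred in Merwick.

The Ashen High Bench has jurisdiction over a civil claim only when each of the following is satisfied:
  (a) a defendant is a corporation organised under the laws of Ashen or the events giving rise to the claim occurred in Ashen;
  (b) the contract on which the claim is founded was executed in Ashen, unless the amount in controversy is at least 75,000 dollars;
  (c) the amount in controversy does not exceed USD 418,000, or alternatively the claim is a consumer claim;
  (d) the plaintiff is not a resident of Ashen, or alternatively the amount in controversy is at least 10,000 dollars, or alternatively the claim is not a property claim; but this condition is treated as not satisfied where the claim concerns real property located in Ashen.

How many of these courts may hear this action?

3

The Circuit Court of Istbourne:
  (a) The plaintiff resides in Zefston, which is not Istbourne. The carve-out does not apply: the claim does not concern real property. Satisfied.
  (b) The claim is an employment claim. Condition met.
  (c) Drummond Enterprises resides in Istbourne. Met.
  (d) The claim is an employment claim, not a property claim, so one alternative holds. Satisfied.
  → Every requirement is satisfied — jurisdiction.
The Merwick Court of Common Pleas:
  (a) The claim is an employment claim, not a contract claim. Condition met.
  (b) The amount in controversy is $407,000, within the 500,000 dollars ceiling, which satisfies one of the alternatives. Condition met.
  (c) The plaintiff resides in Zefston, which is not Merwick, so this disjunct is met. Met.
  (d) The operative events occurred in Merwick — that alternative is enough. Satisfied.
  → The court has jurisdiction.
The Ashen High Bench:
  (a) Odell Holdings is organised under the laws of Ashen, which satisfies one of the alternatives. Condition met.
  (b) The contract was executed in Istbourne, not Ashen. The proviso rescues it, though: the amount in controversy is $407,000, which meets the 75,000 dollars floor. Met.
  (c) The amount in controversy is 407,000 dollars, within the 418,000 dollars ceiling, so one alternative holds. Condition met.
  (d) The plaintiff resides in Zefston, which is not Ashen — that alternative is enough. And the carve-out is inapplicable — the claim does not concern real property. Satisfied.
  → Jurisdiction lies.
Courts with jurisdiction: the Circuit Court of Istbourne, the Merwick Court of Common Pleas, the Ashen High Bench — 3 in total.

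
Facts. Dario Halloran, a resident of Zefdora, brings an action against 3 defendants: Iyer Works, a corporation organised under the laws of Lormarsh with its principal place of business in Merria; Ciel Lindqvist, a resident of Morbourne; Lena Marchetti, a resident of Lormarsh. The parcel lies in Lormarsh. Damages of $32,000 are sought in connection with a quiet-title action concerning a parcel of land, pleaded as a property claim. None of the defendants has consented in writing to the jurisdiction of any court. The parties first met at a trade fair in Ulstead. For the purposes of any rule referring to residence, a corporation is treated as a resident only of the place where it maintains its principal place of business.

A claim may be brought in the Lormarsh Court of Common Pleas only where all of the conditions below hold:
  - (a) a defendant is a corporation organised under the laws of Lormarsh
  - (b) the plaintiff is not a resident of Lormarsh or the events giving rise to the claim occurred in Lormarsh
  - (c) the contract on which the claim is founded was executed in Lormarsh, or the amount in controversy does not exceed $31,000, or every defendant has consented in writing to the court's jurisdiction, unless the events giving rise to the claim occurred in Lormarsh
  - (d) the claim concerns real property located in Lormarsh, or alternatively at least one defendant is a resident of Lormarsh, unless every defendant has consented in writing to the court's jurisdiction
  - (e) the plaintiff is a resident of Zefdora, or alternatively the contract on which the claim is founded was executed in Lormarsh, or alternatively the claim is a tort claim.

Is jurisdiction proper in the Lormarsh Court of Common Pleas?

Yes

The Lormarsh Court of Common Pleas:
  (a) Iyer Works is organised under the laws of Lormarsh. Satisfied.
  (b) The plaintiff resides in Zefdora, which is not Lormarsh, so one alternative holds. Condition met.
  (c) No contract (and hence no place of execution) is alleged; the amount in controversy is USD 32,000, above the USD 31,000 ceiling; no such written consent has been filed — every alternative fails. But the operative events occurred in Lormarsh, and the 'unless' clause therefore excuses the requirement. Satisfied.
  (d) The property lies in Lormarsh, which satisfies one of the alternatives. Met.
  (e) The plaintiff resides in Zefdora — that alternative is enough. Satisfied.
  → The court has jurisdiction.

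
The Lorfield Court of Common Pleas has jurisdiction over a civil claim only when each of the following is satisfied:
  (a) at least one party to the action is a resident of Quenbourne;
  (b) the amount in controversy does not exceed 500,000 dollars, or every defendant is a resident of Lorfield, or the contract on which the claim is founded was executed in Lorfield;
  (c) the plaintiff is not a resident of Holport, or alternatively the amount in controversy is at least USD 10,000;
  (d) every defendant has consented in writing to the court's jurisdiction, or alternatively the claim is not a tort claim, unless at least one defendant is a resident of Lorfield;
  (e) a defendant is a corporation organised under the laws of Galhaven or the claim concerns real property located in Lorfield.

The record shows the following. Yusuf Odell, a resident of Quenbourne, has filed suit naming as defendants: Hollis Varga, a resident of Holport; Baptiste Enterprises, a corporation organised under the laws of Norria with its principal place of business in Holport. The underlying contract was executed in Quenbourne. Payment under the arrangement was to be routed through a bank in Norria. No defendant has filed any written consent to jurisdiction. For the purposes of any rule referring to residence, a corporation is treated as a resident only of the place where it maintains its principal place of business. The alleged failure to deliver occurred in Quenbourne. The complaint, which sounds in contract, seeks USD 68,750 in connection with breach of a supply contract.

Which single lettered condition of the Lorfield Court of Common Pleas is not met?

(e)

The Lorfield Court of Common Pleas:
  (a) Yusuf Odell resides in Quenbourne. Condition met.
  (b) The amount in controversy is 68,750 dollars, within the 500,000 dollars ceiling — that alternative is enough. Met.
  (c) The plaintiff resides in Quenbourne, which is not Holport, so one alternative holds. Satisfied.
  (d) The claim is a contract claim, not a tort claim, so this disjunct is met. Condition met.
  (e) The corporate defendant(s) are organised in Norria, not Galhaven; the claim does not concern real property — none of the alternatives is met. Condition not met.
Only condition (e) fails.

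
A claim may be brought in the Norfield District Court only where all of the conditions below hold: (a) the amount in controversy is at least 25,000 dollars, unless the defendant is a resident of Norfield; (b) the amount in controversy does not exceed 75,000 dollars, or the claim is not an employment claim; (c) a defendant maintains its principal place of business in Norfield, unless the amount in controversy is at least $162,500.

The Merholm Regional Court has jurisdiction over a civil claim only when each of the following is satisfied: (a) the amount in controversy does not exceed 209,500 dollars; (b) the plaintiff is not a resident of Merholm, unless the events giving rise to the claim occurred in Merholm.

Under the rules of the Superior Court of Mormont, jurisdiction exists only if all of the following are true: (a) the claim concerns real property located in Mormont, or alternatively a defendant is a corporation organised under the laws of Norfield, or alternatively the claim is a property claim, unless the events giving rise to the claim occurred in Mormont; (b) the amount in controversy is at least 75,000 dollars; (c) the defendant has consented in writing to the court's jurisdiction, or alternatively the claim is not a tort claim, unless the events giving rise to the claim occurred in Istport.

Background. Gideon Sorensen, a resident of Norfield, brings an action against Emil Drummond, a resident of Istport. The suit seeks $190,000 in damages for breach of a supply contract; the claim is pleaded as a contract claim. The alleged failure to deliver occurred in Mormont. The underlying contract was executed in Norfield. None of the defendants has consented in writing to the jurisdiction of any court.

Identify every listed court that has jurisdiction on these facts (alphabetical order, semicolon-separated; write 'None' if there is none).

The Norfield District Court:
  (a) The amount in controversy is $190,000, which meets the USD 25,000 floor. Satisfied.
  (b) The claim is a contract claim, not an employment claim — that alternative is enough. Condition met.
  (c) No defendant is a corporation. The proviso rescues it, though: the amount in controversy is $190,000, which meets the USD 162,500 floor. Met.
  → Every requirement is satisfied — jurisdiction.
The Merholm Regional Court:
  (a) The amount in controversy is USD 190,000, within the $209,500 ceiling. Satisfied.
  (b) The plaintiff resides in Norfield, which is not Merholm. Condition met.
  → All conditions met; jurisdiction exists.
The Superior Court of Mormont:
  (a) The claim does not concern real property; no defendant is a corporation; the claim is a contract claim, not a property claim — every alternative fails. But the operative events occurred in Mormont, and the 'unless' clause therefore excuses the requirement. Met.
  (b) The amount in controversy is 190,000 dollars, which meets the USD 75,000 floor. Met.
  (c) The claim is a contract claim, not a tort claim — that alternative is enough. Condition met.
  → The court has jurisdiction.

the Merholm Regional Court; the Norfield District Court; the Superior Court of Mormont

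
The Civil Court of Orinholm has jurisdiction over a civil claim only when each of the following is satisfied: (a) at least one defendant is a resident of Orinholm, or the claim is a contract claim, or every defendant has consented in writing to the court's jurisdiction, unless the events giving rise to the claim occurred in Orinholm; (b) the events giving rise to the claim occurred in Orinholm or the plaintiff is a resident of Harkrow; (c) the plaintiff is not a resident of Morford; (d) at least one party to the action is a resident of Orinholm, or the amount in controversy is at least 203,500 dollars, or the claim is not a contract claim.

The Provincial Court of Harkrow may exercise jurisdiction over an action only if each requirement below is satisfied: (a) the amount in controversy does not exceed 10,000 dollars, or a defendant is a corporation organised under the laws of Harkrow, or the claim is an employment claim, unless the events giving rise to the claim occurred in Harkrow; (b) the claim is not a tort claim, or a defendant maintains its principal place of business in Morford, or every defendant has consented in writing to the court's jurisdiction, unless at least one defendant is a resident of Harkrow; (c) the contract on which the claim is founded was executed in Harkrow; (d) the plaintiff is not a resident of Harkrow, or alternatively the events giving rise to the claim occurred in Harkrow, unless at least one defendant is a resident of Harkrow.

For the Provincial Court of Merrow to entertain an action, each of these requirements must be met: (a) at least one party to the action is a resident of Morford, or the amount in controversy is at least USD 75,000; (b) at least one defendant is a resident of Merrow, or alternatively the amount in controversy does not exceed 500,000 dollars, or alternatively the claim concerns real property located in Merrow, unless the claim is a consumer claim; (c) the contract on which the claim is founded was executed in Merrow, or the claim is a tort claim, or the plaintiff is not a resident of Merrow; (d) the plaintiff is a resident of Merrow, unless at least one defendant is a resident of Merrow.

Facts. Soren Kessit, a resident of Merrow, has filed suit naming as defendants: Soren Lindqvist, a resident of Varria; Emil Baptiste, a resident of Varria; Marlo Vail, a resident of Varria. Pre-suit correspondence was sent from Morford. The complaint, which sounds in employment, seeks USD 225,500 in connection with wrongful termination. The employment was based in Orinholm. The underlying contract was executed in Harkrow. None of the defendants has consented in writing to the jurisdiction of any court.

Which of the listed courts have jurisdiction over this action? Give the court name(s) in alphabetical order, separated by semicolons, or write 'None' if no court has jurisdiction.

The Civil Court of Orinholm:
  (a) No defendant resides in Orinholm (they reside in Varria, Varria, Varria); the claim is an employment claim, not a contract claim; no such written consent has been filed — every alternative fails. The proviso rescues it, though: the operative events occurred in Orinholm. Condition met.
  (b) The operative events occurred in Orinholm, so one alternative holds. Condition met.
  (c) The plaintiff resides in Merrow, which is not Morford. Met.
  (d) The amount in controversy is 225,500 dollars, which meets the 203,500 dollars floor, so one alternative holds. Met.
  → The court has jurisdiction.
The Provincial Court of Harkrow:
  (a) The claim is an employment claim, so this disjunct is met. Satisfied.
  (b) The claim is an employment claim, not a tort claim, which satisfies one of the alternatives. Satisfied.
  (c) The contract was executed in Harkrow. Met.
  (d) The plaintiff resides in Merrow, which is not Harkrow — that alternative is enough. Met.
  → The court has jurisdiction.
The Provincial Court of Merrow:
  (a) The amount in controversy is USD 225,500, which meets the $75,000 floor — that alternative is enough. Satisfied.
  (b) The amount in controversy is $225,500, within the $500,000 ceiling, which satisfies one of the alternatives. Condition met.
  (c) The contract was executed in Harkrow, not Merrow; the claim is an employment claim, not a tort claim; the plaintiff resides in Merrow — every alternative fails. Condition not met.
  (d) The plaintiff resides in Merrow. Satisfied.
  → Not every requirement is met — no jurisdiction.

the Civil Court of Orinholm; the Provincial Court of Harkrow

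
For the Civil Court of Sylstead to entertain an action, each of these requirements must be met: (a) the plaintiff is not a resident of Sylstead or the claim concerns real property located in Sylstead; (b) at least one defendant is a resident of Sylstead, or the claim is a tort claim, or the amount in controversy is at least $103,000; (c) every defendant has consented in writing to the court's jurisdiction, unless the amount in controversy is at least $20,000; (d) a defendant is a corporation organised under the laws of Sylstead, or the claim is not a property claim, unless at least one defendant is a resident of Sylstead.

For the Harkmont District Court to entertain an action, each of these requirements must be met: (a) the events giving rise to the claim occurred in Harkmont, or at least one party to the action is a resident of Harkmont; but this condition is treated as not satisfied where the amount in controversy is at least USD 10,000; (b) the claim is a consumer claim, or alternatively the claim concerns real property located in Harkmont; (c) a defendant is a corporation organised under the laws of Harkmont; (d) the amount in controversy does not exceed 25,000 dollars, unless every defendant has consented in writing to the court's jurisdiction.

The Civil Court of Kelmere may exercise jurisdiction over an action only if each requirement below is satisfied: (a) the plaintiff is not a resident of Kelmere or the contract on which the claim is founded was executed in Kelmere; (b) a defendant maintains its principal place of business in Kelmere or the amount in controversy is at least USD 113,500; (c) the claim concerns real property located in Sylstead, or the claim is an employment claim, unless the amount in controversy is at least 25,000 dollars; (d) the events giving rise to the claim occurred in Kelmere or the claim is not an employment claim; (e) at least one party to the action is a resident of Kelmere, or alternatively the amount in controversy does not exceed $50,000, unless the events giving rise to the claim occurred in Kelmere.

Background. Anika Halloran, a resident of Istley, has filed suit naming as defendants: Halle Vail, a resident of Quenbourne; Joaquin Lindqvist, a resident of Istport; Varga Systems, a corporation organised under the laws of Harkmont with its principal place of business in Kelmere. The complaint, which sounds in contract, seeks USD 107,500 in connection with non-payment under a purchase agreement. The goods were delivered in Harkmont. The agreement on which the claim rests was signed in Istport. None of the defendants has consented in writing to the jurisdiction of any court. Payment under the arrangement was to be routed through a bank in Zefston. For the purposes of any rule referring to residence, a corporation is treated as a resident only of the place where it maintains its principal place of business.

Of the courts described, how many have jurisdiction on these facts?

The Civil Court of Sylstead:
  (a) The plaintiff resides in Istley, which is not Sylstead, so one alternative holds. Satisfied.
  (b) The amount in controversy is 107,500 dollars, which meets the 103,000 dollars floor — that alternative is enough. Condition met.
  (c) No such written consent has been filed. The proviso rescues it, though: the amount in controversy is USD 107,500, which meets the USD 20,000 floor. Met.
  (d) The claim is a contract claim, not a property claim, so one alternative holds. Condition met.
  → Every requirement is satisfied — jurisdiction.
The Harkmont District Court:
  (a) The operative events occurred in Harkmont, which satisfies one of the alternatives. But the carve-out bites: the amount in controversy is 107,500 dollars, which meets the USD 10,000 floor. Not met.
  (b) The claim is a contract claim, not a consumer claim; the claim does not concern real property — every alternative fails. Fails.
  (c) Varga Systems is organised under the laws of Harkmont. Condition met.
  (d) The amount in controversy is $107,500, above the 25,000 dollars ceiling. The proviso offers no rescue either, since no such written consent has been filed. Condition not met.
  → No jurisdiction.
The Civil Court of Kelmere:
  (a) The plaintiff resides in Istley, which is not Kelmere, so this disjunct is met. Met.
  (b) Varga Systems has its principal place of business in Kelmere — that alternative is enough. Condition met.
  (c) The claim does not concern real property; the claim is a contract claim, not an employment claim — none of the alternatives is met. But the amount in controversy is 107,500 dollars, which meets the 25,000 dollars floor, and the 'unless' clause therefore excuses the requirement. Condition met.
  (d) The claim is a contract claim, not an employment claim, so this disjunct is met. Condition met.
  (e) Varga Systems resides in Kelmere, which satisfies one of the alternatives. Met.
  → Jurisdiction lies.
Courts with jurisdiction: the Civil Court of Sylstead, the Civil Court of Kelmere — 2 in total.

2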